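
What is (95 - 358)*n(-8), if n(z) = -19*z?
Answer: -39976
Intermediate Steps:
(95 - 358)*n(-8) = (95 - 358)*(-19*(-8)) = -263*152 = -39976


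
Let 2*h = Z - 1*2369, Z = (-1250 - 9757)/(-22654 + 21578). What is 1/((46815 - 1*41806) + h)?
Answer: 2152/8241331 ≈ 0.00026112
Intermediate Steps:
Z = 11007/1076 (Z = -11007/(-1076) = -11007*(-1/1076) = 11007/1076 ≈ 10.230)
h = -2538037/2152 (h = (11007/1076 - 1*2369)/2 = (11007/1076 - 2369)/2 = (½)*(-2538037/1076) = -2538037/2152 ≈ -1179.4)
1/((46815 - 1*41806) + h) = 1/((46815 - 1*41806) - 2538037/2152) = 1/((46815 - 41806) - 2538037/2152) = 1/(5009 - 2538037/2152) = 1/(8241331/2152) = 2152/8241331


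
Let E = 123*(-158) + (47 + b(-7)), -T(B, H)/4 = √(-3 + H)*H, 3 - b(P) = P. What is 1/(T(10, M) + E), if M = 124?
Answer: -1/24833 ≈ -4.0269e-5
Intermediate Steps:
b(P) = 3 - P
T(B, H) = -4*H*√(-3 + H) (T(B, H) = -4*√(-3 + H)*H = -4*H*√(-3 + H))
E = -19377 (E = 123*(-158) + (47 + (3 - 1*(-7))) = -19434 + (47 + (3 + 7)) = -19434 + (47 + 10) = -19434 + 57 = -19377)
1/(T(10, M) + E) = 1/(-4*124*√(-3 + 124) - 19377) = 1/(-4*124*√121 - 19377) = 1/(-4*124*11 - 19377) = 1/(-5456 - 19377) = 1/(-24833) = -1/24833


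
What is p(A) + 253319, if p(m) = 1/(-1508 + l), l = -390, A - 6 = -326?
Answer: 480799461/1898 ≈ 2.5332e+5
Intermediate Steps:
A = -320 (A = 6 - 326 = -320)
p(m) = -1/1898 (p(m) = 1/(-1508 - 390) = 1/(-1898) = -1/1898)
p(A) + 253319 = -1/1898 + 253319 = 480799461/1898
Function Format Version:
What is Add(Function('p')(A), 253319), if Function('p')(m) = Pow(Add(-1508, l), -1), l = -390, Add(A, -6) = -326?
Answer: Rational(480799461, 1898) ≈ 2.5332e+5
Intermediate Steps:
A = -320 (A = Add(6, -326) = -320)
Function('p')(m) = Rational(-1, 1898) (Function('p')(m) = Pow(Add(-1508, -390), -1) = Pow(-1898, -1) = Rational(-1, 1898))
Add(Function('p')(A), 253319) = Add(Rational(-1, 1898), 253319) = Rational(480799461, 1898)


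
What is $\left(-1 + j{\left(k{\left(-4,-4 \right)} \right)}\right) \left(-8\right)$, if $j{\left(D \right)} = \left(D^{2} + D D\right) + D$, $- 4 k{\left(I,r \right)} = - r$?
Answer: $0$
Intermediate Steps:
$k{\left(I,r \right)} = \frac{r}{4}$ ($k{\left(I,r \right)} = - \frac{\left(-1\right) r}{4} = \frac{r}{4}$)
$j{\left(D \right)} = D + 2 D^{2}$ ($j{\left(D \right)} = \left(D^{2} + D^{2}\right) + D = 2 D^{2} + D = D + 2 D^{2}$)
$\left(-1 + j{\left(k{\left(-4,-4 \right)} \right)}\right) \left(-8\right) = \left(-1 + \frac{1}{4} \left(-4\right) \left(1 + 2 \cdot \frac{1}{4} \left(-4\right)\right)\right) \left(-8\right) = \left(-1 - \left(1 + 2 \left(-1\right)\right)\right) \left(-8\right) = \left(-1 - \left(1 - 2\right)\right) \left(-8\right) = \left(-1 - -1\right) \left(-8\right) = \left(-1 + 1\right) \left(-8\right) = 0 \left(-8\right) = 0$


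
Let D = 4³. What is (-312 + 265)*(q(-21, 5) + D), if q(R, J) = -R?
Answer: -3995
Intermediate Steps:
D = 64
(-312 + 265)*(q(-21, 5) + D) = (-312 + 265)*(-1*(-21) + 64) = -47*(21 + 64) = -47*85 = -3995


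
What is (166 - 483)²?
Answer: 100489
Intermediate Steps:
(166 - 483)² = (-317)² = 100489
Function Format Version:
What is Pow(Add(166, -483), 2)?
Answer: 100489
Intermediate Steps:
Pow(Add(166, -483), 2) = Pow(-317, 2) = 100489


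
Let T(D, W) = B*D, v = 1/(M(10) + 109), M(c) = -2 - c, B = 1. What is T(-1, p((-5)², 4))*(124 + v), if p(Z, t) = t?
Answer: -12029/97 ≈ -124.01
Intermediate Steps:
v = 1/97 (v = 1/((-2 - 1*10) + 109) = 1/((-2 - 10) + 109) = 1/(-12 + 109) = 1/97 ≈ 0.010309)
T(D, W) = D (T(D, W) = 1*D = D)
T(-1, p((-5)², 4))*(124 + v) = -(124 + 1/97) = -1*12029/97 = -12029/97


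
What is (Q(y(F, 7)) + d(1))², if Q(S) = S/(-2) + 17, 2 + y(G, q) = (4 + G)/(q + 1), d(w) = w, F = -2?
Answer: 22801/64 ≈ 356.27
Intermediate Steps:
y(G, q) = -2 + (4 + G)/(1 + q) (y(G, q) = -2 + (4 + G)/(q + 1) = -2 + (4 + G)/(1 + q))
Q(S) = 17 - S/2 (Q(S) = S*(-½) + 17 = -S/2 + 17 = 17 - S/2)
(Q(y(F, 7)) + d(1))² = ((17 - (2 - 2 - 2*7)/(2*(1 + 7))) + 1)² = ((17 - (2 - 2 - 14)/(2*8)) + 1)² = ((17 - (-14)/16) + 1)² = ((17 - ½*(-7/4)) + 1)² = ((17 + 7/8) + 1)² = (143/8 + 1)² = (151/8)² = 22801/64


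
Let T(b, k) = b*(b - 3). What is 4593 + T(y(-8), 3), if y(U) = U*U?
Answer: 8497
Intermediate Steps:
y(U) = U²
T(b, k) = b*(-3 + b)
4593 + T(y(-8), 3) = 4593 + (-8)²*(-3 + (-8)²) = 4593 + 64*(-3 + 64) = 4593 + 64*61 = 4593 + 3904 = 8497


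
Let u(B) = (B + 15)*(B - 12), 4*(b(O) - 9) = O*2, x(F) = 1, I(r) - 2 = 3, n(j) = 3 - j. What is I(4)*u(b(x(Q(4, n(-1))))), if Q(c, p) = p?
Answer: -1225/4 ≈ -306.25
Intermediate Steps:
I(r) = 5 (I(r) = 2 + 3 = 5)
b(O) = 9 + O/2 (b(O) = 9 + (O*2)/4 = 9 + (2*O)/4 = 9 + O/2)
u(B) = (-12 + B)*(15 + B) (u(B) = (15 + B)*(-12 + B) = (-12 + B)*(15 + B))
I(4)*u(b(x(Q(4, n(-1))))) = 5*(-180 + (9 + (½)*1)² + 3*(9 + (½)*1)) = 5*(-180 + (9 + ½)² + 3*(9 + ½)) = 5*(-180 + (19/2)² + 3*(19/2)) = 5*(-180 + 361/4 + 57/2) = 5*(-245/4) = -1225/4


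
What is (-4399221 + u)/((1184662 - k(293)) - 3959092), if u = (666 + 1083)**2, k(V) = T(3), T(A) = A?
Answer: 446740/924811 ≈ 0.48306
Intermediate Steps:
k(V) = 3
u = 3059001 (u = 1749**2 = 3059001)
(-4399221 + u)/((1184662 - k(293)) - 3959092) = (-4399221 + 3059001)/((1184662 - 1*3) - 3959092) = -1340220/((1184662 - 3) - 3959092) = -1340220/(1184659 - 3959092) = -1340220/(-2774433) = -1340220*(-1/2774433) = 446740/924811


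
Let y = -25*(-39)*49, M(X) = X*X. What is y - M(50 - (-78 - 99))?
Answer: -3754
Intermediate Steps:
M(X) = X²
y = 47775 (y = 975*49 = 47775)
y - M(50 - (-78 - 99)) = 47775 - (50 - (-78 - 99))² = 47775 - (50 - 1*(-177))² = 47775 - (50 + 177)² = 47775 - 1*227² = 47775 - 1*51529 = 47775 - 51529 = -3754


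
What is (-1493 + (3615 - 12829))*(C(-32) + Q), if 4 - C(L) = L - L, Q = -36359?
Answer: 389252985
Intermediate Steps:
C(L) = 4 (C(L) = 4 - (L - L) = 4 - 1*0 = 4 + 0 = 4)
(-1493 + (3615 - 12829))*(C(-32) + Q) = (-1493 + (3615 - 12829))*(4 - 36359) = (-1493 - 9214)*(-36355) = -10707*(-36355) = 389252985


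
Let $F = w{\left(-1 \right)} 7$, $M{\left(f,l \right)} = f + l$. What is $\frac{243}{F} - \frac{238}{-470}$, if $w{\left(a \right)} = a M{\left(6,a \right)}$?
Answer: $- \frac{10588}{1645} \approx -6.4365$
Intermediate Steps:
$w{\left(a \right)} = a \left(6 + a\right)$
$F = -35$ ($F = - (6 - 1) 7 = \left(-1\right) 5 \cdot 7 = \left(-5\right) 7 = -35$)
$\frac{243}{F} - \frac{238}{-470} = \frac{243}{-35} - \frac{238}{-470} = 243 \left(- \frac{1}{35}\right) - - \frac{119}{235} = - \frac{243}{35} + \frac{119}{235} = - \frac{10588}{1645}$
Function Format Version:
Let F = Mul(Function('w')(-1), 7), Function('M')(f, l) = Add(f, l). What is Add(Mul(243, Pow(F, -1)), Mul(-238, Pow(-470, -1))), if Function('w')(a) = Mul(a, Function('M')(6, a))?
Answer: Rational(-10588, 1645) ≈ -6.4365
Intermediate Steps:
Function('w')(a) = Mul(a, Add(6, a))
F = -35 (F = Mul(Mul(-1, Add(6, -1)), 7) = Mul(Mul(-1, 5), 7) = Mul(-5, 7) = -35)
Add(Mul(243, Pow(F, -1)), Mul(-238, Pow(-470, -1))) = Add(Mul(243, Pow(-35, -1)), Mul(-238, Pow(-470, -1))) = Add(Mul(243, Rational(-1, 35)), Mul(-238, Rational(-1, 470))) = Add(Rational(-243, 35), Rational(119, 235)) = Rational(-10588, 1645)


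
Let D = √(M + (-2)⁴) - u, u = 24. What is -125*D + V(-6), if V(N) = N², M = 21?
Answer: 3036 - 125*√37 ≈ 2275.7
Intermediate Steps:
D = -24 + √37 (D = √(21 + (-2)⁴) - 1*24 = √(21 + 16) - 24 = √37 - 24 = -24 + √37 ≈ -17.917)
-125*D + V(-6) = -125*(-24 + √37) + (-6)² = (3000 - 125*√37) + 36 = 3036 - 125*√37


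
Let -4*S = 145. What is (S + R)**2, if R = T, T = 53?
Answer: 4489/16 ≈ 280.56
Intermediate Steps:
S = -145/4 (S = -1/4*145 = -145/4 ≈ -36.250)
R = 53
(S + R)**2 = (-145/4 + 53)**2 = (67/4)**2 = 4489/16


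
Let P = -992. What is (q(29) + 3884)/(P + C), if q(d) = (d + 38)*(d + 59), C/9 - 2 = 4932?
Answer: 4890/21707 ≈ 0.22527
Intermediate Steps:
C = 44406 (C = 18 + 9*4932 = 18 + 44388 = 44406)
q(d) = (38 + d)*(59 + d)
(q(29) + 3884)/(P + C) = ((2242 + 29**2 + 97*29) + 3884)/(-992 + 44406) = ((2242 + 841 + 2813) + 3884)/43414 = (5896 + 3884)*(1/43414) = 9780*(1/43414) = 4890/21707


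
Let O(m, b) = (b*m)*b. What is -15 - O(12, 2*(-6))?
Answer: -1743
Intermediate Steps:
O(m, b) = m*b²
-15 - O(12, 2*(-6)) = -15 - 12*(2*(-6))² = -15 - 12*(-12)² = -15 - 12*144 = -15 - 1*1728 = -15 - 1728 = -1743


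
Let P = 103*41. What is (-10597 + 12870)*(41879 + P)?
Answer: 104789846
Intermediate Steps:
P = 4223
(-10597 + 12870)*(41879 + P) = (-10597 + 12870)*(41879 + 4223) = 2273*46102 = 104789846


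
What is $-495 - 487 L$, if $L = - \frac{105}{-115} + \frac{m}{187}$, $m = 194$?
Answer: $- \frac{6214438}{4301} \approx -1444.9$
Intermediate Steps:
$L = \frac{8389}{4301}$ ($L = - \frac{105}{-115} + \frac{194}{187} = \left(-105\right) \left(- \frac{1}{115}\right) + 194 \cdot \frac{1}{187} = \frac{21}{23} + \frac{194}{187} = \frac{8389}{4301} \approx 1.9505$)
$-495 - 487 L = -495 - \frac{4085443}{4301} = - \frac{6214438}{4301}$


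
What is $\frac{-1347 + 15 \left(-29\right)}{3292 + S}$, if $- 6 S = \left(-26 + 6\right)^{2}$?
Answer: $- \frac{2673}{4838} \approx -0.5525$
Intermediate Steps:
$S = - \frac{200}{3}$ ($S = - \frac{\left(-26 + 6\right)^{2}}{6} = - \frac{\left(-20\right)^{2}}{6} = \left(- \frac{1}{6}\right) 400 = - \frac{200}{3} \approx -66.667$)
$\frac{-1347 + 15 \left(-29\right)}{3292 + S} = \frac{-1347 + 15 \left(-29\right)}{3292 - \frac{200}{3}} = \frac{-1347 - 435}{\frac{9676}{3}} = \left(-1782\right) \frac{3}{9676} = - \frac{2673}{4838}$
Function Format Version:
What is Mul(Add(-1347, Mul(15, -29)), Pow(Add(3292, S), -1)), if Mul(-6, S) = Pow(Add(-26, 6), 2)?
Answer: Rational(-2673, 4838) ≈ -0.55250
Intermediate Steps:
S = Rational(-200, 3) (S = Mul(Rational(-1, 6), Pow(Add(-26, 6), 2)) = Mul(Rational(-1, 6), Pow(-20, 2)) = Mul(Rational(-1, 6), 400) = Rational(-200, 3) ≈ -66.667)
Mul(Add(-1347, Mul(15, -29)), Pow(Add(3292, S), -1)) = Mul(Add(-1347, Mul(15, -29)), Pow(Add(3292, Rational(-200, 3)), -1)) = Mul(Add(-1347, -435), Pow(Rational(9676, 3), -1)) = Mul(-1782, Rational(3, 9676)) = Rational(-2673, 4838)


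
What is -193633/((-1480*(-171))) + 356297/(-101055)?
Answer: -1463189701/340999992 ≈ -4.2909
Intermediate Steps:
-193633/((-1480*(-171))) + 356297/(-101055) = -193633/253080 + 356297*(-1/101055) = -193633*1/253080 - 356297/101055 = -193633/253080 - 356297/101055 = -1463189701/340999992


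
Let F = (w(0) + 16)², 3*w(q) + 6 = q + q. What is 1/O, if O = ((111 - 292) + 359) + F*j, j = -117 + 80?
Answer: -1/7074 ≈ -0.00014136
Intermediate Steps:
w(q) = -2 + 2*q/3 (w(q) = -2 + (q + q)/3 = -2 + (2*q)/3 = -2 + 2*q/3)
F = 196 (F = ((-2 + (⅔)*0) + 16)² = ((-2 + 0) + 16)² = (-2 + 16)² = 14² = 196)
j = -37
O = -7074 (O = ((111 - 292) + 359) + 196*(-37) = (-181 + 359) - 7252 = 178 - 7252 = -7074)
1/O = 1/(-7074) = -1/7074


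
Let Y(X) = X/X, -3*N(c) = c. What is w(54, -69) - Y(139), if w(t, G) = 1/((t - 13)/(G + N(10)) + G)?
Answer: -15313/15096 ≈ -1.0144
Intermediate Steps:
N(c) = -c/3
Y(X) = 1
w(t, G) = 1/(G + (-13 + t)/(-10/3 + G)) (w(t, G) = 1/((t - 13)/(G - 1/3*10) + G) = 1/((-13 + t)/(G - 10/3) + G) = 1/((-13 + t)/(-10/3 + G) + G) = 1/(G + (-13 + t)/(-10/3 + G)))
w(54, -69) - Y(139) = (-10 + 3*(-69))/(-39 - 10*(-69) + 3*54 + 3*(-69)**2) - 1*1 = (-10 - 207)/(-39 + 690 + 162 + 3*4761) - 1 = -217/(-39 + 690 + 162 + 14283) - 1 = -217/15096 - 1 = -15313/15096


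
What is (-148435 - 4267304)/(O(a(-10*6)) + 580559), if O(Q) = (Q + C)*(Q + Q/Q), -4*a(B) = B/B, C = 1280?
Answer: -70651824/9304301 ≈ -7.5935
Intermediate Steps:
a(B) = -¼ (a(B) = -B/(4*B) = -¼*1 = -¼)
O(Q) = (1 + Q)*(1280 + Q) (O(Q) = (Q + 1280)*(Q + Q/Q) = (1280 + Q)*(Q + 1) = (1280 + Q)*(1 + Q) = (1 + Q)*(1280 + Q))
(-148435 - 4267304)/(O(a(-10*6)) + 580559) = (-148435 - 4267304)/((1280 + (-¼)² + 1281*(-¼)) + 580559) = -4415739/((1280 + 1/16 - 1281/4) + 580559) = -4415739/(15357/16 + 580559) = -4415739/9304301/16 = -4415739*16/9304301 = -70651824/9304301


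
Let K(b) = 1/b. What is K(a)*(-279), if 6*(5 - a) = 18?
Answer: -279/2 ≈ -139.50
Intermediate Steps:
a = 2 (a = 5 - ⅙*18 = 5 - 3 = 2)
K(a)*(-279) = -279/2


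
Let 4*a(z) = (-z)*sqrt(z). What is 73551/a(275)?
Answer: -294204*sqrt(11)/15125 ≈ -64.513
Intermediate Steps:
a(z) = -z**(3/2)/4 (a(z) = ((-z)*sqrt(z))/4 = (-z**(3/2))/4 = -z**(3/2)/4)
73551/a(275) = 73551/((-1375*sqrt(11)/4)) = 73551*(-4*sqrt(11)/15125) = -294204*sqrt(11)/15125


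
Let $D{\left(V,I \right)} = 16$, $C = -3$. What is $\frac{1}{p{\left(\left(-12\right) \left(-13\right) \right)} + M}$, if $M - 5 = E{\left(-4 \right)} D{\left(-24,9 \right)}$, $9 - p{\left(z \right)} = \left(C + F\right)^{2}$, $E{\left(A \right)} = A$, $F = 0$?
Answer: $- \frac{1}{59} \approx -0.016949$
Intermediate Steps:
$p{\left(z \right)} = 0$ ($p{\left(z \right)} = 9 - \left(-3 + 0\right)^{2} = 9 - \left(-3\right)^{2} = 9 - 9 = 0$)
$M = -59$ ($M = 5 - 64 = -59$)
$\frac{1}{p{\left(\left(-12\right) \left(-13\right) \right)} + M} = \frac{1}{0 - 59} = \frac{1}{-59} = - \frac{1}{59}$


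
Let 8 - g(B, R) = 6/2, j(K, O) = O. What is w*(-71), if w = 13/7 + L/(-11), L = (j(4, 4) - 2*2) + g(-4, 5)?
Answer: -7668/77 ≈ -99.584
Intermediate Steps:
g(B, R) = 5 (g(B, R) = 8 - 6/2 = 8 - 1*3 = 8 - 3 = 5)
L = 5 (L = (4 - 2*2) + 5 = (4 - 4) + 5 = 0 + 5 = 5)
w = 108/77 (w = 13/7 + 5/(-11) = 13*(⅐) + 5*(-1/11) = 13/7 - 5/11 = 108/77 ≈ 1.4026)
w*(-71) = (108/77)*(-71) = -7668/77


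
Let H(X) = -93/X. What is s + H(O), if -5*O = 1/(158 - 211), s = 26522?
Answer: 1877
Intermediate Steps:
O = 1/265 (O = -1/(5*(158 - 211)) = -⅕/(-53) = -⅕*(-1/53) = 1/265 ≈ 0.0037736)
s + H(O) = 26522 - 93/1/265 = 26522 - 93*265 = 26522 - 24645 = 1877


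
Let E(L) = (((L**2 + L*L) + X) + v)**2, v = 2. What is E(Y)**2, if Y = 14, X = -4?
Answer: 23134410000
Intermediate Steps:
E(L) = (-2 + 2*L**2)**2 (E(L) = (((L**2 + L*L) - 4) + 2)**2 = (((L**2 + L**2) - 4) + 2)**2 = ((2*L**2 - 4) + 2)**2 = ((-4 + 2*L**2) + 2)**2 = (-2 + 2*L**2)**2)
E(Y)**2 = (4*(-1 + 14**2)**2)**2 = (4*(-1 + 196)**2)**2 = (4*195**2)**2 = (4*38025)**2 = 152100**2 = 23134410000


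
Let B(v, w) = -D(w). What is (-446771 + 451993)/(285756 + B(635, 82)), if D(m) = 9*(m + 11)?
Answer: 5222/284919 ≈ 0.018328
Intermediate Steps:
D(m) = 99 + 9*m (D(m) = 9*(11 + m) = 99 + 9*m)
B(v, w) = -99 - 9*w (B(v, w) = -(99 + 9*w) = -99 - 9*w)
(-446771 + 451993)/(285756 + B(635, 82)) = (-446771 + 451993)/(285756 + (-99 - 9*82)) = 5222/(285756 + (-99 - 738)) = 5222/(285756 - 837) = 5222/284919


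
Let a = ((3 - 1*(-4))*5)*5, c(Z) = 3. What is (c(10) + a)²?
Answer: 31684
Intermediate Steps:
a = 175 (a = ((3 + 4)*5)*5 = (7*5)*5 = 35*5 = 175)
(c(10) + a)² = (3 + 175)² = 178² = 31684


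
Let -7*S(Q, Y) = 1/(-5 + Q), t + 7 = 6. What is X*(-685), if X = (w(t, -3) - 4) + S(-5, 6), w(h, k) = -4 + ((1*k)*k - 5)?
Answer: 38223/14 ≈ 2730.2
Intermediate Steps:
t = -1 (t = -7 + 6 = -1)
S(Q, Y) = -1/(7*(-5 + Q))
w(h, k) = -9 + k² (w(h, k) = -4 + (k*k - 5) = -4 + (k² - 5) = -4 + (-5 + k²) = -9 + k²)
X = -279/70 (X = ((-9 + (-3)²) - 4) - 1/(-35 + 7*(-5)) = ((-9 + 9) - 4) - 1/(-35 - 35) = (0 - 4) - 1/(-70) = -4 - 1*(-1/70) = -4 + 1/70 = -279/70 ≈ -3.9857)
X*(-685) = -279/70*(-685) = 38223/14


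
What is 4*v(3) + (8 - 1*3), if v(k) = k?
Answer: 17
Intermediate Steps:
4*v(3) + (8 - 1*3) = 4*3 + (8 - 1*3) = 12 + (8 - 3) = 12 + 5 = 17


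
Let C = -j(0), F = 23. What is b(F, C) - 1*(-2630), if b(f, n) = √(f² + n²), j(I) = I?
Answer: 2653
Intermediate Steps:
C = 0 (C = -1*0 = 0)
b(F, C) - 1*(-2630) = √(23² + 0²) - 1*(-2630) = √(529 + 0) + 2630 = √529 + 2630 = 23 + 2630 = 2653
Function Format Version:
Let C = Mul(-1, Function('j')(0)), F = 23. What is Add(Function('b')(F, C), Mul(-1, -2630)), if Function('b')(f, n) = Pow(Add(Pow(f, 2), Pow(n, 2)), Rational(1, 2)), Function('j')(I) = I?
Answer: 2653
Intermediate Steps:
C = 0 (C = Mul(-1, 0) = 0)
Add(Function('b')(F, C), Mul(-1, -2630)) = Add(Pow(Add(Pow(23, 2), Pow(0, 2)), Rational(1, 2)), Mul(-1, -2630)) = Add(Pow(Add(529, 0), Rational(1, 2)), 2630) = Add(Pow(529, Rational(1, 2)), 2630) = Add(23, 2630) = 2653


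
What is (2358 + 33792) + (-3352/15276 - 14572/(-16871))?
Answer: 2329198628920/64430349 ≈ 36151.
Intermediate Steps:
(2358 + 33792) + (-3352/15276 - 14572/(-16871)) = 36150 + (-3352*1/15276 - 14572*(-1/16871)) = 36150 + (-838/3819 + 14572/16871) = 36150 + 41512570/64430349 = 2329198628920/64430349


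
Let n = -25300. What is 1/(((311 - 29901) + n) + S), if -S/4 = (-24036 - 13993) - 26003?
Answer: 1/201238 ≈ 4.9692e-6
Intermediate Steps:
S = 256128 (S = -4*((-24036 - 13993) - 26003) = -4*(-38029 - 26003) = -4*(-64032) = 256128)
1/(((311 - 29901) + n) + S) = 1/(((311 - 29901) - 25300) + 256128) = 1/((-29590 - 25300) + 256128) = 1/(-54890 + 256128) = 1/201238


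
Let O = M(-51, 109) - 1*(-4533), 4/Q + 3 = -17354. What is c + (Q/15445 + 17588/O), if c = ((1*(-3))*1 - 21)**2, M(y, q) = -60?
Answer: 695406226631248/1199116763145 ≈ 579.93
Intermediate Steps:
Q = -4/17357 (Q = 4/(-3 - 17354) = 4/(-17357) = 4*(-1/17357) = -4/17357 ≈ -0.00023045)
O = 4473 (O = -60 - 1*(-4533) = -60 + 4533 = 4473)
c = 576 (c = (-3*1 - 21)**2 = (-3 - 21)**2 = (-24)**2 = 576)
c + (Q/15445 + 17588/O) = 576 + (-4/17357/15445 + 17588/4473) = 576 + (-4/17357*1/15445 + 17588*(1/4473)) = 576 + (-4/268078865 + 17588/4473) = 576 + 4714971059728/1199116763145 = 695406226631248/1199116763145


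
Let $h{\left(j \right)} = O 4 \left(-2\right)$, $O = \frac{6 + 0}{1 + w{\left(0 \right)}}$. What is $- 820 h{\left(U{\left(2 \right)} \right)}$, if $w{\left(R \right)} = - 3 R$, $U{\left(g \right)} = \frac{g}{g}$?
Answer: $39360$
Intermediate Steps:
$U{\left(g \right)} = 1$
$O = 6$ ($O = \frac{6 + 0}{1 - 0} = \frac{6}{1 + 0} = \frac{6}{1} = 6 \cdot 1 = 6$)
$h{\left(j \right)} = -48$ ($h{\left(j \right)} = 6 \cdot 4 \left(-2\right) = 24 \left(-2\right) = -48$)
$- 820 h{\left(U{\left(2 \right)} \right)} = \left(-820\right) \left(-48\right) = 39360$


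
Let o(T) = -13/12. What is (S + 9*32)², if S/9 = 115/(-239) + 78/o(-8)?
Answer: 7582055625/57121 ≈ 1.3274e+5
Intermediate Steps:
o(T) = -13/12 (o(T) = -13*1/12 = -13/12)
S = -155907/239 (S = 9*(115/(-239) + 78/(-13/12)) = 9*(115*(-1/239) + 78*(-12/13)) = 9*(-115/239 - 72) = 9*(-17323/239) = -155907/239 ≈ -652.33)
(S + 9*32)² = (-155907/239 + 9*32)² = (-155907/239 + 288)² = (-87075/239)² = 7582055625/57121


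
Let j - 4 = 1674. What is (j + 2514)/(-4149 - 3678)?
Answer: -4192/7827 ≈ -0.53558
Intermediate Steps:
j = 1678 (j = 4 + 1674 = 1678)
(j + 2514)/(-4149 - 3678) = (1678 + 2514)/(-4149 - 3678) = 4192/(-7827) = 4192*(-1/7827) = -4192/7827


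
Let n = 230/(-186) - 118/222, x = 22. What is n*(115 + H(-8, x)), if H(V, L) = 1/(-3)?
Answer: -232544/1147 ≈ -202.74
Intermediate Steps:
H(V, L) = -1/3
n = -2028/1147 (n = 230*(-1/186) - 118*1/222 = -115/93 - 59/111 = -2028/1147 ≈ -1.7681)
n*(115 + H(-8, x)) = -2028*(115 - 1/3)/1147 = -2028/1147*344/3 = -232544/1147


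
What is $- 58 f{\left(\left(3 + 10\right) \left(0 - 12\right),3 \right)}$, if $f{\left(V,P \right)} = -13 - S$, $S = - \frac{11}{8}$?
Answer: $\frac{2697}{4} \approx 674.25$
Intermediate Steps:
$S = - \frac{11}{8}$ ($S = \left(-11\right) \frac{1}{8} = - \frac{11}{8} \approx -1.375$)
$f{\left(V,P \right)} = - \frac{93}{8}$ ($f{\left(V,P \right)} = -13 - - \frac{11}{8} = -13 + \frac{11}{8} = - \frac{93}{8}$)
$- 58 f{\left(\left(3 + 10\right) \left(0 - 12\right),3 \right)} = \left(-58\right) \left(- \frac{93}{8}\right) = \frac{2697}{4}$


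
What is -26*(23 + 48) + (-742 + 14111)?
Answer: 11523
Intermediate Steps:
-26*(23 + 48) + (-742 + 14111) = -26*71 + 13369 = -1846 + 13369 = 11523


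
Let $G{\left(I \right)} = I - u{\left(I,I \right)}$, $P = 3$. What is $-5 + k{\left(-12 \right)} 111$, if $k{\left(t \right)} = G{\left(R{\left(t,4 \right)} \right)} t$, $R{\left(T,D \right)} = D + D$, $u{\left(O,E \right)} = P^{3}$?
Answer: $25303$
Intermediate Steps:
$u{\left(O,E \right)} = 27$ ($u{\left(O,E \right)} = 3^{3} = 27$)
$R{\left(T,D \right)} = 2 D$
$G{\left(I \right)} = -27 + I$ ($G{\left(I \right)} = I - 27 = -27 + I$)
$k{\left(t \right)} = - 19 t$ ($k{\left(t \right)} = \left(-27 + 2 \cdot 4\right) t = \left(-27 + 8\right) t = - 19 t$)
$-5 + k{\left(-12 \right)} 111 = -5 + \left(-19\right) \left(-12\right) 111 = -5 + 228 \cdot 111 = -5 + 25308 = 25303$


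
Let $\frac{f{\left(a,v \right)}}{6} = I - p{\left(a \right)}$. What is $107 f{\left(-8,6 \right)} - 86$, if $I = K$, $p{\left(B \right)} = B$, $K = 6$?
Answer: $8902$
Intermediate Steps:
$I = 6$
$f{\left(a,v \right)} = 36 - 6 a$ ($f{\left(a,v \right)} = 6 \left(6 - a\right) = 36 - 6 a$)
$107 f{\left(-8,6 \right)} - 86 = 107 \left(36 - -48\right) - 86 = 107 \left(36 + 48\right) - 86 = 107 \cdot 84 - 86 = 8988 - 86 = 8902$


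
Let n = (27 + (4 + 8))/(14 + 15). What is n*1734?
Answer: 67626/29 ≈ 2331.9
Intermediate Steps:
n = 39/29 (n = (27 + 12)/29 = 39*(1/29) = 39/29 ≈ 1.3448)
n*1734 = (39/29)*1734 = 67626/29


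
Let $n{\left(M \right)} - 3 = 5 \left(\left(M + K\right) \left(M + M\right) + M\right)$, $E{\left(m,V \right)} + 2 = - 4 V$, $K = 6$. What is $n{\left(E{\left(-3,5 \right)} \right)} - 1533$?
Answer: $1880$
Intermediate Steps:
$E{\left(m,V \right)} = -2 - 4 V$
$n{\left(M \right)} = 3 + 5 M + 10 M \left(6 + M\right)$ ($n{\left(M \right)} = 3 + 5 \left(\left(M + 6\right) \left(M + M\right) + M\right) = 3 + 5 \left(\left(6 + M\right) 2 M + M\right) = 3 + 5 \left(2 M \left(6 + M\right) + M\right) = 3 + 5 \left(M + 2 M \left(6 + M\right)\right) = 3 + \left(5 M + 10 M \left(6 + M\right)\right) = 3 + 5 M + 10 M \left(6 + M\right)$)
$n{\left(E{\left(-3,5 \right)} \right)} - 1533 = \left(3 + 10 \left(-2 - 20\right)^{2} + 65 \left(-2 - 20\right)\right) - 1533 = \left(3 + 10 \left(-22\right)^{2} + 65 \left(-22\right)\right) - 1533 = \left(3 + 10 \cdot 484 - 1430\right) - 1533 = \left(3 + 4840 - 1430\right) - 1533 = 3413 - 1533 = 1880$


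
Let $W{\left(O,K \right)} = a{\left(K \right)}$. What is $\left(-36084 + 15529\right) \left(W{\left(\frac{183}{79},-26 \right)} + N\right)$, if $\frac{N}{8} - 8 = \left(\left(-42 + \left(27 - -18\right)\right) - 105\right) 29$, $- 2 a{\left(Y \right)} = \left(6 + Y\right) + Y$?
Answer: $484625235$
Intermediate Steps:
$a{\left(Y \right)} = -3 - Y$ ($a{\left(Y \right)} = - \frac{\left(6 + Y\right) + Y}{2} = - \frac{6 + 2 Y}{2} = -3 - Y$)
$W{\left(O,K \right)} = -3 - K$
$N = -23600$ ($N = 64 + 8 \left(\left(-42 + \left(27 - -18\right)\right) - 105\right) 29 = 64 + 8 \left(\left(-42 + \left(27 + 18\right)\right) - 105\right) 29 = 64 + 8 \left(\left(-42 + 45\right) - 105\right) 29 = 64 + 8 \left(3 - 105\right) 29 = 64 + 8 \left(\left(-102\right) 29\right) = 64 + 8 \left(-2958\right) = 64 - 23664 = -23600$)
$\left(-36084 + 15529\right) \left(W{\left(\frac{183}{79},-26 \right)} + N\right) = \left(-36084 + 15529\right) \left(\left(-3 - -26\right) - 23600\right) = - 20555 \left(\left(-3 + 26\right) - 23600\right) = - 20555 \left(23 - 23600\right) = \left(-20555\right) \left(-23577\right) = 484625235$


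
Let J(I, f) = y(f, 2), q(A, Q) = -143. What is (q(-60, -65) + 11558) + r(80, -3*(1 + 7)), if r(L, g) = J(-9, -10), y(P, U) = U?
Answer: 11417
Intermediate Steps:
J(I, f) = 2
r(L, g) = 2
(q(-60, -65) + 11558) + r(80, -3*(1 + 7)) = (-143 + 11558) + 2 = 11415 + 2 = 11417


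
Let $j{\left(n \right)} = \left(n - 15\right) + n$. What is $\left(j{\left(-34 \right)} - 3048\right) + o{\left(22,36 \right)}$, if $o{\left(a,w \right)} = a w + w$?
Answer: $-2303$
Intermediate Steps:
$j{\left(n \right)} = -15 + 2 n$ ($j{\left(n \right)} = \left(-15 + n\right) + n = -15 + 2 n$)
$o{\left(a,w \right)} = w + a w$
$\left(j{\left(-34 \right)} - 3048\right) + o{\left(22,36 \right)} = \left(\left(-15 + 2 \left(-34\right)\right) - 3048\right) + 36 \left(1 + 22\right) = \left(\left(-15 - 68\right) - 3048\right) + 36 \cdot 23 = \left(-83 - 3048\right) + 828 = -3131 + 828 = -2303$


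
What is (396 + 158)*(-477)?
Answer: -264258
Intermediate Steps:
(396 + 158)*(-477) = 554*(-477) = -264258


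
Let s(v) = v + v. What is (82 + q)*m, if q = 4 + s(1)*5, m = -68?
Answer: -6528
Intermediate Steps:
s(v) = 2*v
q = 14 (q = 4 + (2*1)*5 = 4 + 2*5 = 4 + 10 = 14)
(82 + q)*m = (82 + 14)*(-68) = 96*(-68) = -6528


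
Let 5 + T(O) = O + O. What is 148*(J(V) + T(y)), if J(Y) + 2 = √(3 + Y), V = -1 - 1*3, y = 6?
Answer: 740 + 148*I ≈ 740.0 + 148.0*I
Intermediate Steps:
T(O) = -5 + 2*O (T(O) = -5 + (O + O) = -5 + 2*O)
V = -4 (V = -1 - 3 = -4)
J(Y) = -2 + √(3 + Y)
148*(J(V) + T(y)) = 148*((-2 + √(3 - 4)) + (-5 + 2*6)) = 148*((-2 + √(-1)) + (-5 + 12)) = 148*((-2 + I) + 7) = 148*(5 + I) = 740 + 148*I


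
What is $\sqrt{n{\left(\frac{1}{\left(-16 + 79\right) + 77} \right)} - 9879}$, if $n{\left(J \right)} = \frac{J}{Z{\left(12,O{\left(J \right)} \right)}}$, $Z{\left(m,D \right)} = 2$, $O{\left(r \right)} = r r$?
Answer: $\frac{i \sqrt{193628330}}{140} \approx 99.393 i$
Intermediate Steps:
$O{\left(r \right)} = r^{2}$
$n{\left(J \right)} = \frac{J}{2}$
$\sqrt{n{\left(\frac{1}{\left(-16 + 79\right) + 77} \right)} - 9879} = \sqrt{\frac{1}{2 \left(\left(-16 + 79\right) + 77\right)} - 9879} = \sqrt{\frac{1}{2 \left(63 + 77\right)} - 9879} = \sqrt{\frac{1}{2 \cdot 140} - 9879} = \sqrt{\frac{1}{2} \cdot \frac{1}{140} - 9879} = \sqrt{\frac{1}{280} - 9879} = \sqrt{- \frac{2766119}{280}} = \frac{i \sqrt{193628330}}{140}$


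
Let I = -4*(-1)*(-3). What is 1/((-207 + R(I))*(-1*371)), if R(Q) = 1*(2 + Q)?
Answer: 1/80507 ≈ 1.2421e-5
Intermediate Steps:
I = -12 (I = 4*(-3) = -12)
R(Q) = 2 + Q
1/((-207 + R(I))*(-1*371)) = 1/((-207 + (2 - 12))*(-1*371)) = 1/((-207 - 10)*(-371)) = 1/(-217*(-371)) = 1/80507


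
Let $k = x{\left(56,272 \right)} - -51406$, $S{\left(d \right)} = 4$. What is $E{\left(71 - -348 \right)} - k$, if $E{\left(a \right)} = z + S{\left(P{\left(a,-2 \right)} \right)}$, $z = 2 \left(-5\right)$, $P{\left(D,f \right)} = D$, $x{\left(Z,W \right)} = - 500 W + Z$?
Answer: $84532$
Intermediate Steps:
$x{\left(Z,W \right)} = Z - 500 W$
$z = -10$
$E{\left(a \right)} = -6$ ($E{\left(a \right)} = -10 + 4 = -6$)
$k = -84538$ ($k = \left(56 - 136000\right) - -51406 = \left(56 - 136000\right) + 51406 = -135944 + 51406 = -84538$)
$E{\left(71 - -348 \right)} - k = -6 - -84538 = -6 + 84538 = 84532$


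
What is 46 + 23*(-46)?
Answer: -1012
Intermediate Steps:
46 + 23*(-46) = 46 - 1058 = -1012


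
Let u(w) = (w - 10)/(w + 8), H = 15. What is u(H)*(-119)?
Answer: -595/23 ≈ -25.870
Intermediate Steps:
u(w) = (-10 + w)/(8 + w)
u(H)*(-119) = ((-10 + 15)/(8 + 15))*(-119) = (5/23)*(-119) = -595/23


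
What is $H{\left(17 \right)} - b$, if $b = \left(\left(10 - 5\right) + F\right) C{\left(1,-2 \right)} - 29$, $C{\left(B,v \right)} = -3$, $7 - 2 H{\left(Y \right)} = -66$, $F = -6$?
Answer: $\frac{125}{2} \approx 62.5$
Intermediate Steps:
$H{\left(Y \right)} = \frac{73}{2}$ ($H{\left(Y \right)} = \frac{7}{2} - -33 = \frac{7}{2} + 33 = \frac{73}{2}$)
$b = -26$ ($b = \left(\left(10 - 5\right) - 6\right) \left(-3\right) - 29 = \left(5 - 6\right) \left(-3\right) - 29 = \left(-1\right) \left(-3\right) - 29 = 3 - 29 = -26$)
$H{\left(17 \right)} - b = \frac{73}{2} - -26 = \frac{73}{2} + 26 = \frac{125}{2}$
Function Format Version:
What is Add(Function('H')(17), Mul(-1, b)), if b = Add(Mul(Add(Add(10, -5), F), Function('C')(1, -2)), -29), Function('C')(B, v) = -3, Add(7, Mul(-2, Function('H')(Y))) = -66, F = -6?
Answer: Rational(125, 2) ≈ 62.500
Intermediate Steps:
Function('H')(Y) = Rational(73, 2) (Function('H')(Y) = Add(Rational(7, 2), Mul(Rational(-1, 2), -66)) = Add(Rational(7, 2), 33) = Rational(73, 2))
b = -26 (b = Add(Mul(Add(Add(10, -5), -6), -3), -29) = Add(Mul(Add(5, -6), -3), -29) = Add(Mul(-1, -3), -29) = Add(3, -29) = -26)
Add(Function('H')(17), Mul(-1, b)) = Add(Rational(73, 2), Mul(-1, -26)) = Add(Rational(73, 2), 26) = Rational(125, 2)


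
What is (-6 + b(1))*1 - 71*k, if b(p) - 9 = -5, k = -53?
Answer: 3761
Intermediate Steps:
b(p) = 4 (b(p) = 9 - 5 = 4)
(-6 + b(1))*1 - 71*k = (-6 + 4)*1 - 71*(-53) = -2*1 + 3763 = -2 + 3763 = 3761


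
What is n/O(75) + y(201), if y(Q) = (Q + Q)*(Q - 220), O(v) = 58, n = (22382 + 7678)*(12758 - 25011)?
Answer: -184384092/29 ≈ -6.3581e+6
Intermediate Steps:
n = -368325180 (n = 30060*(-12253) = -368325180)
y(Q) = 2*Q*(-220 + Q) (y(Q) = (2*Q)*(-220 + Q) = 2*Q*(-220 + Q))
n/O(75) + y(201) = -368325180/58 + 2*201*(-220 + 201) = -368325180*1/58 + 2*201*(-19) = -184162590/29 - 7638 = -184384092/29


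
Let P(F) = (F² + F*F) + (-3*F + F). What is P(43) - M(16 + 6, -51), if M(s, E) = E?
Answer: 3663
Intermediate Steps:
P(F) = -2*F + 2*F² (P(F) = (F² + F²) - 2*F = 2*F² - 2*F = -2*F + 2*F²)
P(43) - M(16 + 6, -51) = 2*43*(-1 + 43) - 1*(-51) = 2*43*42 + 51 = 3612 + 51 = 3663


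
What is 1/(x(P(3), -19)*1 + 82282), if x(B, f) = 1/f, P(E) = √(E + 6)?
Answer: 19/1563357 ≈ 1.2153e-5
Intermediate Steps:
P(E) = √(6 + E)
1/(x(P(3), -19)*1 + 82282) = 1/(1/(-19) + 82282) = 1/(-1/19*1 + 82282) = 1/(-1/19 + 82282) = 1/(1563357/19) = 19/1563357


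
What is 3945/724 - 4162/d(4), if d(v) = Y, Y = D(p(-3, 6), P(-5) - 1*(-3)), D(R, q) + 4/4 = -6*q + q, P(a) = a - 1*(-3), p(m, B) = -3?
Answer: 1518479/2172 ≈ 699.12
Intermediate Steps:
P(a) = 3 + a (P(a) = a + 3 = 3 + a)
D(R, q) = -1 - 5*q (D(R, q) = -1 + (-6*q + q) = -1 - 5*q)
Y = -6 (Y = -1 - 5*((3 - 5) - 1*(-3)) = -1 - 5*(-2 + 3) = -1 - 5*1 = -1 - 5 = -6)
d(v) = -6
3945/724 - 4162/d(4) = 3945/724 - 4162/(-6) = 3945*(1/724) - 4162*(-1/6) = 3945/724 + 2081/3 = 1518479/2172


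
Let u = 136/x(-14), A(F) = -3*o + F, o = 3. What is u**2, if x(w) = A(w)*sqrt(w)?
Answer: -9248/3703 ≈ -2.4974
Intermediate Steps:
A(F) = -9 + F (A(F) = -3*3 + F = -9 + F)
x(w) = sqrt(w)*(-9 + w) (x(w) = (-9 + w)*sqrt(w) = sqrt(w)*(-9 + w))
u = 68*I*sqrt(14)/161 (u = 136/((sqrt(-14)*(-9 - 14))) = 136/(((I*sqrt(14))*(-23))) = 136/((-23*I*sqrt(14))) = 136*(I*sqrt(14)/322) = 68*I*sqrt(14)/161 ≈ 1.5803*I)
u**2 = (68*I*sqrt(14)/161)**2 = -9248/3703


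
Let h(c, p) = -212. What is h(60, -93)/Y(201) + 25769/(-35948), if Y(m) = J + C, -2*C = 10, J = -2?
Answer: 7440593/251636 ≈ 29.569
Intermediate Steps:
C = -5 (C = -½*10 = -5)
Y(m) = -7 (Y(m) = -2 - 5 = -7)
h(60, -93)/Y(201) + 25769/(-35948) = -212/(-7) + 25769/(-35948) = -212*(-⅐) + 25769*(-1/35948) = 212/7 - 25769/35948 = 7440593/251636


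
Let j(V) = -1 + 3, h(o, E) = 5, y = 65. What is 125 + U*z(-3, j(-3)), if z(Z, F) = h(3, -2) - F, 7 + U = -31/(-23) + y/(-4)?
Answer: 5455/92 ≈ 59.293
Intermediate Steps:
j(V) = 2
U = -2015/92 (U = -7 + (-31/(-23) + 65/(-4)) = -7 + (-31*(-1/23) + 65*(-1/4)) = -7 + (31/23 - 65/4) = -7 - 1371/92 = -2015/92 ≈ -21.902)
z(Z, F) = 5 - F
125 + U*z(-3, j(-3)) = 125 - 2015*(5 - 1*2)/92 = 125 - 2015*(5 - 2)/92 = 125 - 2015/92*3 = 125 - 6045/92 = 5455/92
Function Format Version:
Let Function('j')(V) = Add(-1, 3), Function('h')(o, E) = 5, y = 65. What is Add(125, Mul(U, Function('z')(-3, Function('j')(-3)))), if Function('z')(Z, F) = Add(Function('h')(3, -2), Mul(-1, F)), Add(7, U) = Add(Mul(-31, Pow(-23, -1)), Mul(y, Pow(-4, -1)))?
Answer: Rational(5455, 92) ≈ 59.293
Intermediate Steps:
Function('j')(V) = 2
U = Rational(-2015, 92) (U = Add(-7, Add(Mul(-31, Pow(-23, -1)), Mul(65, Pow(-4, -1)))) = Add(-7, Add(Mul(-31, Rational(-1, 23)), Mul(65, Rational(-1, 4)))) = Add(-7, Add(Rational(31, 23), Rational(-65, 4))) = Add(-7, Rational(-1371, 92)) = Rational(-2015, 92) ≈ -21.902)
Function('z')(Z, F) = Add(5, Mul(-1, F))
Add(125, Mul(U, Function('z')(-3, Function('j')(-3)))) = Add(125, Mul(Rational(-2015, 92), Add(5, Mul(-1, 2)))) = Add(125, Mul(Rational(-2015, 92), Add(5, -2))) = Add(125, Mul(Rational(-2015, 92), 3)) = Add(125, Rational(-6045, 92)) = Rational(5455, 92)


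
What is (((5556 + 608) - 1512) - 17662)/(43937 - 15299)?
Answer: -6505/14319 ≈ -0.45429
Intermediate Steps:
(((5556 + 608) - 1512) - 17662)/(43937 - 15299) = ((6164 - 1512) - 17662)/28638 = (4652 - 17662)*(1/28638) = -13010*1/28638 = -6505/14319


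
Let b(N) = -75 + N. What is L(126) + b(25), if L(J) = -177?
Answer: -227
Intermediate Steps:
L(126) + b(25) = -177 + (-75 + 25) = -177 - 50 = -227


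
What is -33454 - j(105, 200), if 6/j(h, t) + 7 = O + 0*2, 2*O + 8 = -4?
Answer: -434896/13 ≈ -33454.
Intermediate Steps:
O = -6 (O = -4 + (½)*(-4) = -4 - 2 = -6)
j(h, t) = -6/13 (j(h, t) = 6/(-7 + (-6 + 0*2)) = 6/(-7 + (-6 + 0)) = 6/(-7 - 6) = 6/(-13) = 6*(-1/13) = -6/13)
-33454 - j(105, 200) = -33454 - 1*(-6/13) = -33454 + 6/13 = -434896/13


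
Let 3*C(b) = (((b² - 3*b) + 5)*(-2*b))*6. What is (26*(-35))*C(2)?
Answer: 21840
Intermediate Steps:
C(b) = -4*b*(5 + b² - 3*b) (C(b) = ((((b² - 3*b) + 5)*(-2*b))*6)/3 = (((5 + b² - 3*b)*(-2*b))*6)/3 = (-2*b*(5 + b² - 3*b)*6)/3 = (-12*b*(5 + b² - 3*b))/3 = -4*b*(5 + b² - 3*b))
(26*(-35))*C(2) = (26*(-35))*(4*2*(-5 - 1*2² + 3*2)) = -3640*2*(-5 - 1*4 + 6) = -3640*2*(-5 - 4 + 6) = -3640*2*(-3) = -910*(-24) = 21840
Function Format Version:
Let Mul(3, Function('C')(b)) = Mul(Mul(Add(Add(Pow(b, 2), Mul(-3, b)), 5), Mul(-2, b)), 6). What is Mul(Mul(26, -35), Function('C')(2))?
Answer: 21840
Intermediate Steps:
Function('C')(b) = Mul(-4, b, Add(5, Pow(b, 2), Mul(-3, b))) (Function('C')(b) = Mul(Rational(1, 3), Mul(Mul(Add(Add(Pow(b, 2), Mul(-3, b)), 5), Mul(-2, b)), 6)) = Mul(Rational(1, 3), Mul(Mul(Add(5, Pow(b, 2), Mul(-3, b)), Mul(-2, b)), 6)) = Mul(Rational(1, 3), Mul(Mul(-2, b, Add(5, Pow(b, 2), Mul(-3, b))), 6)) = Mul(Rational(1, 3), Mul(-12, b, Add(5, Pow(b, 2), Mul(-3, b)))) = Mul(-4, b, Add(5, Pow(b, 2), Mul(-3, b))))
Mul(Mul(26, -35), Function('C')(2)) = Mul(Mul(26, -35), Mul(4, 2, Add(-5, Mul(-1, Pow(2, 2)), Mul(3, 2)))) = Mul(-910, Mul(4, 2, Add(-5, Mul(-1, 4), 6))) = Mul(-910, Mul(4, 2, Add(-5, -4, 6))) = Mul(-910, Mul(4, 2, -3)) = Mul(-910, -24) = 21840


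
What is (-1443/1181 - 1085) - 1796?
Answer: -3403904/1181 ≈ -2882.2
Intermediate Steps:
(-1443/1181 - 1085) - 1796 = -1282828/1181 - 1796 = -3403904/1181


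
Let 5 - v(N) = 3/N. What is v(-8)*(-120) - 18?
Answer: -663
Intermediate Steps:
v(N) = 5 - 3/N
v(-8)*(-120) - 18 = (5 - 3/(-8))*(-120) - 18 = (5 - 3*(-1/8))*(-120) - 18 = (5 + 3/8)*(-120) - 18 = (43/8)*(-120) - 18 = -645 - 18 = -663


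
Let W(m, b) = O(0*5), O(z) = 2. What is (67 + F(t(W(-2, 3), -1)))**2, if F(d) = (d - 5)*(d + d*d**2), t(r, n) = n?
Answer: 6241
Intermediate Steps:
W(m, b) = 2
F(d) = (-5 + d)*(d + d**3)
(67 + F(t(W(-2, 3), -1)))**2 = (67 - (-5 - 1 + (-1)**3 - 5*(-1)**2))**2 = (67 - (-5 - 1 - 1 - 5*1))**2 = (67 - (-5 - 1 - 1 - 5))**2 = (67 - 1*(-12))**2 = (67 + 12)**2 = 79**2 = 6241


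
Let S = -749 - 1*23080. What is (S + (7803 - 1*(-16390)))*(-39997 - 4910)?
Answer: -16346148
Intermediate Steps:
S = -23829 (S = -749 - 23080 = -23829)
(S + (7803 - 1*(-16390)))*(-39997 - 4910) = (-23829 + (7803 - 1*(-16390)))*(-39997 - 4910) = (-23829 + (7803 + 16390))*(-44907) = (-23829 + 24193)*(-44907) = 364*(-44907) = -16346148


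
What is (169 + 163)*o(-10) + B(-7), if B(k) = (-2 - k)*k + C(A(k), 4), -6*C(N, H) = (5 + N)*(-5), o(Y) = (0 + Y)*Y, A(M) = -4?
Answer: 198995/6 ≈ 33166.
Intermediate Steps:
o(Y) = Y² (o(Y) = Y*Y = Y²)
C(N, H) = 25/6 + 5*N/6 (C(N, H) = -(5 + N)*(-5)/6 = -(-25 - 5*N)/6 = 25/6 + 5*N/6)
B(k) = ⅚ + k*(-2 - k) (B(k) = (-2 - k)*k + (25/6 + (⅚)*(-4)) = k*(-2 - k) + (25/6 - 10/3) = k*(-2 - k) + ⅚ = ⅚ + k*(-2 - k))
(169 + 163)*o(-10) + B(-7) = (169 + 163)*(-10)² + (⅚ - 1*(-7)² - 2*(-7)) = 332*100 + (⅚ - 1*49 + 14) = 33200 + (⅚ - 49 + 14) = 33200 - 205/6 = 198995/6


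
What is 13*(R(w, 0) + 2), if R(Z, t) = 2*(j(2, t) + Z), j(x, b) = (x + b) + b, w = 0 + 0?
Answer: 78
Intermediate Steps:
w = 0
j(x, b) = x + 2*b (j(x, b) = (b + x) + b = x + 2*b)
R(Z, t) = 4 + 2*Z + 4*t (R(Z, t) = 2*((2 + 2*t) + Z) = 2*(2 + Z + 2*t) = 4 + 2*Z + 4*t)
13*(R(w, 0) + 2) = 13*((4 + 2*0 + 4*0) + 2) = 13*((4 + 0 + 0) + 2) = 13*(4 + 2) = 13*6 = 78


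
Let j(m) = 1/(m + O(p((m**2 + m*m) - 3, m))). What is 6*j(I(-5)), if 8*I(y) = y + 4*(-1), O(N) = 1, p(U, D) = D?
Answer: -48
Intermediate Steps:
I(y) = -1/2 + y/8 (I(y) = (y + 4*(-1))/8 = (y - 4)/8 = (-4 + y)/8 = -1/2 + y/8)
j(m) = 1/(1 + m) (j(m) = 1/(m + 1) = 1/(1 + m))
6*j(I(-5)) = 6/(1 + (-1/2 + (1/8)*(-5))) = 6/(1 + (-1/2 - 5/8)) = 6/(1 - 9/8) = 6/(-1/8) = 6*(-8) = -48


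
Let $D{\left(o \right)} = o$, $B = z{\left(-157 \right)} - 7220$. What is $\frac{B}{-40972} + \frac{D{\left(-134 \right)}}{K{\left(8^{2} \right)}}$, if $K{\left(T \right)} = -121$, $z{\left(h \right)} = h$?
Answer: $\frac{6382865}{4957612} \approx 1.2875$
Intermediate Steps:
$B = -7377$ ($B = -157 - 7220 = -7377$)
$\frac{B}{-40972} + \frac{D{\left(-134 \right)}}{K{\left(8^{2} \right)}} = - \frac{7377}{-40972} - \frac{134}{-121} = \left(-7377\right) \left(- \frac{1}{40972}\right) - - \frac{134}{121} = \frac{7377}{40972} + \frac{134}{121} = \frac{6382865}{4957612}$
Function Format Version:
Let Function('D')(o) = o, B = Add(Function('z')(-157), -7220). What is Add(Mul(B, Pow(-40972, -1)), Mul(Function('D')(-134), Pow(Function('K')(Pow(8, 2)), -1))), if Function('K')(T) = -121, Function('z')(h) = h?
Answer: Rational(6382865, 4957612) ≈ 1.2875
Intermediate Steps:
B = -7377 (B = Add(-157, -7220) = -7377)
Add(Mul(B, Pow(-40972, -1)), Mul(Function('D')(-134), Pow(Function('K')(Pow(8, 2)), -1))) = Add(Mul(-7377, Pow(-40972, -1)), Mul(-134, Pow(-121, -1))) = Add(Mul(-7377, Rational(-1, 40972)), Mul(-134, Rational(-1, 121))) = Add(Rational(7377, 40972), Rational(134, 121)) = Rational(6382865, 4957612)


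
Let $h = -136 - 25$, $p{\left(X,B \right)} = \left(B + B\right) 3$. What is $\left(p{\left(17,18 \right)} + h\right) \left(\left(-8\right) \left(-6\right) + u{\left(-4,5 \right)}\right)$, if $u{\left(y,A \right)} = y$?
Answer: $-2332$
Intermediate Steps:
$p{\left(X,B \right)} = 6 B$ ($p{\left(X,B \right)} = 2 B 3 = 6 B$)
$h = -161$ ($h = -136 - 25 = -161$)
$\left(p{\left(17,18 \right)} + h\right) \left(\left(-8\right) \left(-6\right) + u{\left(-4,5 \right)}\right) = \left(6 \cdot 18 - 161\right) \left(\left(-8\right) \left(-6\right) - 4\right) = \left(108 - 161\right) \left(48 - 4\right) = \left(-53\right) 44 = -2332$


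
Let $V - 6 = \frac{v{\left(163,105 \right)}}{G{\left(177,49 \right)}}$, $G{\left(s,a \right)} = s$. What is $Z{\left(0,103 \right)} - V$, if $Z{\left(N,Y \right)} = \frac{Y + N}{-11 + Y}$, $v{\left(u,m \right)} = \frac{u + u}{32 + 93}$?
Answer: $- \frac{9964117}{2035500} \approx -4.8952$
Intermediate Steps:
$v{\left(u,m \right)} = \frac{2 u}{125}$
$Z{\left(N,Y \right)} = \frac{N + Y}{-11 + Y}$
$V = \frac{133076}{22125}$ ($V = 6 + \frac{\frac{2}{125} \cdot 163}{177} = 6 + \frac{326}{125} \cdot \frac{1}{177} = 6 + \frac{326}{22125} = \frac{133076}{22125} \approx 6.0147$)
$Z{\left(0,103 \right)} - V = \frac{0 + 103}{-11 + 103} - \frac{133076}{22125} = \frac{1}{92} \cdot 103 - \frac{133076}{22125} = \frac{103}{92} - \frac{133076}{22125} = - \frac{9964117}{2035500}$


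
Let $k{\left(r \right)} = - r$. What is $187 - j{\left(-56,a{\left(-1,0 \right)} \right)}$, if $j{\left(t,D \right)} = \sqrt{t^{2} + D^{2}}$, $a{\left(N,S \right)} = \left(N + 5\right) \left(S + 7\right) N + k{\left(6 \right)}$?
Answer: $187 - 2 \sqrt{1073} \approx 121.49$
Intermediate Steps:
$a{\left(N,S \right)} = -6 + N \left(5 + N\right) \left(7 + S\right)$ ($a{\left(N,S \right)} = \left(N + 5\right) \left(S + 7\right) N - 6 = \left(5 + N\right) \left(7 + S\right) N - 6 = N \left(5 + N\right) \left(7 + S\right) - 6 = -6 + N \left(5 + N\right) \left(7 + S\right)$)
$j{\left(t,D \right)} = \sqrt{D^{2} + t^{2}}$
$187 - j{\left(-56,a{\left(-1,0 \right)} \right)} = 187 - \sqrt{\left(-6 + 7 \left(-1\right)^{2} + 35 \left(-1\right) + 0 \left(-1\right)^{2} + 5 \left(-1\right) 0\right)^{2} + \left(-56\right)^{2}} = 187 - \sqrt{\left(-6 + 7 \cdot 1 - 35 + 0 \cdot 1 + 0\right)^{2} + 3136} = 187 - \sqrt{\left(-6 + 7 - 35 + 0 + 0\right)^{2} + 3136} = 187 - \sqrt{\left(-34\right)^{2} + 3136} = 187 - \sqrt{1156 + 3136} = 187 - \sqrt{4292} = 187 - 2 \sqrt{1073}$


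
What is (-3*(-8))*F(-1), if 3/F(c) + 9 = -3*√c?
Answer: -36/5 + 12*I/5 ≈ -7.2 + 2.4*I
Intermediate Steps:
F(c) = 3/(-9 - 3*√c)
(-3*(-8))*F(-1) = (-3*(-8))*(-1/(3 + √(-1))) = 24*(-1/(3 + I)) = 24*(-(3 - I)/10) = -12*(3 - I)/5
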